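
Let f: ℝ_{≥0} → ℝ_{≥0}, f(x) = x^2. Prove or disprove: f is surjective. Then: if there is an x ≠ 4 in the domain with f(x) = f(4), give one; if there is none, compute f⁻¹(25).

For any y ∈ ℝ_{≥0}, x = y^{1/2} ∈ ℝ_{≥0} gives f(x) = y, so f is surjective.
Since x ↦ x^2 is strictly increasing on ℝ_{≥0}, it is injective there, so no x ≠ 4 in the domain has f(x) = f(4). We therefore compute f⁻¹(25) = 25^{1/2} = 5 (indeed 5^2 = 25).

5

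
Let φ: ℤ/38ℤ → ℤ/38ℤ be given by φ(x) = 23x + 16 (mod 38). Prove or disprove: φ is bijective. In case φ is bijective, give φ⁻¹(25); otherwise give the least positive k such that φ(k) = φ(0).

Recall that φ is injective if φ(a) = φ(b) implies a = b.
Suppose φ(a) = φ(b) in ℤ/38ℤ. Then 23a + 16 ≡ 23b + 16 (mod 38), hence 23(a − b) ≡ 0 (mod 38).
Since gcd(23, 38) = 1, 23 is invertible modulo 38, so a − b ≡ 0 (mod 38), i.e. a = b.
We now compute 23⁻¹ mod 38 explicitly. Euclid's algorithm: 38 = 1·23 + 15, 23 = 1·15 + 8, 15 = 1·8 + 7, 8 = 1·7 + 1; back-substituting gives 1 = 5·23 − 3·38, so 23⁻¹ ≡ 5 (mod 38).
For any y ∈ ℤ/38ℤ, x = 5(y − 16) mod 38 satisfies φ(x) = 23·5(y − 16) + 16 ≡ y (since 23·5 ≡ 1 mod 38). So every y has a preimage.
Therefore φ is bijective.
Since φ is bijective, we find φ⁻¹(25): we need 23x ≡ 25 − 16 ≡ 9 (mod 38). Using 23⁻¹ = 5: x ≡ 5·9 = 45 = 1·38 + 7, so x = 7.
Check: φ(7) = 23·7 + 16 = 177 = 4·38 + 25 ≡ 25 (mod 38).

7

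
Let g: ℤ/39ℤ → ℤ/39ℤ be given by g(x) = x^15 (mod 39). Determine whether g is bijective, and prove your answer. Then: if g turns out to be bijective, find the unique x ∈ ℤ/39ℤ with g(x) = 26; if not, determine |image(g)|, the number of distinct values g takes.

g(2): Repeated squaring mod 39: 2^1 ≡ 2, 2^2 ≡ 2² = 4, 2^4 ≡ 4² = 16, 2^8 ≡ 16² = 256 ≡ 22. Since 15 = 8 + 4 + 2 + 1, 2^15 ≡ 22·16·4·2: 22·16 = 352 ≡ 1, then 1·4 = 4, then 4·2 = 8. So 2^15 ≡ 8 (mod 39).
g(5): Repeated squaring mod 39: 5^1 ≡ 5, 5^2 ≡ 5² = 25, 5^4 ≡ 25² = 625 ≡ 1, 5^8 ≡ 1² = 1. Since 15 = 8 + 4 + 2 + 1, 5^15 ≡ 1·1·25·5: 1·1 = 1, then 1·25 = 25, then 25·5 = 125 ≡ 8. So 5^15 ≡ 8 (mod 39).
So g(2) = g(5) = 8 while 2 ≠ 5, therefore g is not injective, hence not bijective.
Since g is not bijective, we determine |image(g)|. Computing x^15 mod 39 for each x (by repeated squaring, reducing mod 39 at every step), the values g(0), g(1), …, g(38) are: 0, 1, 8, 27, 25, 8, 21, 31, 5, 27, 25, 5, 12, 13, 14, 21, 1, 38, 21, 34, 5, 18, 1, 38, 18, 25, 26, 27, 34, 14, 12, 34, 8, 18, 31, 14, 12, 31, 38.
The distinct values are {0, 1, 5, 8, 12, 13, 14, 18, 21, 25, 26, 27, 31, 34, 38}; there are 15 of them.

15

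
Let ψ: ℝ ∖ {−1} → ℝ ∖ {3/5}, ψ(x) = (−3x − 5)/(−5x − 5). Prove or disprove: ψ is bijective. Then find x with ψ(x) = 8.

Suppose ψ(u) = ψ(v). Cross-multiplying: (−3u − 5)(−5v − 5) = (−3v − 5)(−5u − 5).
Expanding both sides and cancelling the symmetric terms leaves −10·(u − v) = 0. Since −10 ≠ 0, u = v. Thus ψ is injective.
For any y ≠ 3/5, solving y(−5x − 5) = −3x − 5 for x gives a well-defined x ≠ −1. So ψ is surjective.
Hence ψ is bijective.
Solving ψ(x) = 8: cross-multiplying gives −3x − 5 = 8(−5x − 5), which rearranges to 37x = −35, so x = −35/37.

-35/37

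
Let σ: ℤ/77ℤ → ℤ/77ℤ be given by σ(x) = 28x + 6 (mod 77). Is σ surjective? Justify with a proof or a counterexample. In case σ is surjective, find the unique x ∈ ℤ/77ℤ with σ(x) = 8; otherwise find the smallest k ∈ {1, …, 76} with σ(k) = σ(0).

Since gcd(28, 77) = 7, we have 28x ≡ 0 (mod 7) for all x, so σ(x) ≡ 6 (mod 7).
But 0 ≢ 6 (mod 7), so 0 ∈ ℤ/77ℤ has no preimage. Hence σ is not surjective.
Since σ is not surjective, we find the least positive k with σ(k) = σ(0): this means 28k ≡ 0 (mod 77), i.e. 77 ∣ 28k. Since gcd(28, 77) = 7, dividing through by 7 this holds exactly when 11 ∣ 4k, and as gcd(4, 11) = 1, exactly when 11 ∣ k.
The smallest positive such k is 11.

11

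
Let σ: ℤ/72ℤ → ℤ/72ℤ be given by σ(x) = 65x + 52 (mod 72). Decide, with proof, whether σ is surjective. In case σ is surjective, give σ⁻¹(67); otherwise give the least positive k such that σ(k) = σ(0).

Since gcd(65, 72) = 1, 65 is invertible modulo 72. Euclid's algorithm: 72 = 1·65 + 7, 65 = 9·7 + 2, 7 = 3·2 + 1; back-substituting gives 1 = 41·65 − 37·72, so 65⁻¹ ≡ 41 (mod 72).
Then y ↦ 41(y − 52) is a two-sided inverse to σ, so every y ∈ ℤ/72ℤ has a preimage.
Thus σ is surjective.
Since σ is surjective, we find σ⁻¹(67): we need 65x ≡ 67 − 52 ≡ 15 (mod 72). Using 65⁻¹ = 41: x ≡ 41·15 = 615 = 8·72 + 39, so x = 39.
Check: σ(39) = 65·39 + 52 = 2587 = 35·72 + 67 ≡ 67 (mod 72).

39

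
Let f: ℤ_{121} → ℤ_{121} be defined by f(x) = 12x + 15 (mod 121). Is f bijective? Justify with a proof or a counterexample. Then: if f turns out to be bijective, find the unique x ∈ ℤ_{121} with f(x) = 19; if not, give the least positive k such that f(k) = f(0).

81

By definition, injectivity means: for all u, v in the domain, f(u) = f(v) implies u = v.
If f(u) = f(v), then 12u ≡ 12v (mod 121). Because gcd(12, 121) = 1, we may cancel 12 to get u ≡ v (mod 121).
We now compute 12⁻¹ mod 121 explicitly. Euclid's algorithm: 121 = 10·12 + 1; back-substituting gives 1 = 111·12 − 11·121, so 12⁻¹ ≡ 111 (mod 121).
Then y ↦ 111(y − 15) is a two-sided inverse to f, so every y ∈ ℤ_{121} has a preimage.
Hence f is bijective.
Since f is bijective, we find f⁻¹(19): we need 12x ≡ 19 − 15 ≡ 4 (mod 121). Using 12⁻¹ = 111: x ≡ 111·4 = 444 = 3·121 + 81, so x = 81.
Check: f(81) = 12·81 + 15 = 987 = 8·121 + 19 ≡ 19 (mod 121).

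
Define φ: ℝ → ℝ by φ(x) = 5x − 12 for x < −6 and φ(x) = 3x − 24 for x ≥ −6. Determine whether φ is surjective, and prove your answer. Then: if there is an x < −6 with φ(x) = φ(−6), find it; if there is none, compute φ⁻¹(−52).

-8

Both pieces are strictly increasing (slopes 5 and 3), so each is injective on its own interval.
The left piece maps (−∞, −6) onto (−∞, −42); the right piece maps [−6, ∞) onto [−42, ∞).
These images together cover ℝ, so φ is surjective.
Because the two images are disjoint, no x < −6 has φ(x) = φ(−6), so we compute φ⁻¹(−52): −52 lies in (−∞, −42), so solve 5x − 12 = −52: x = (−52 + 12)/5 = −8.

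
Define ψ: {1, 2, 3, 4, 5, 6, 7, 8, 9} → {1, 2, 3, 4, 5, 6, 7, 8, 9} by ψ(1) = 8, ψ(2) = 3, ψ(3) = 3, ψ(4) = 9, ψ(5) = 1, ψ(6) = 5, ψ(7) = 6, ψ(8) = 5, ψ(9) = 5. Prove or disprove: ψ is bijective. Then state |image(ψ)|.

6

ψ(2) = 3 = ψ(3) with 2 ≠ 3, so ψ is not injective, hence not bijective.
The image of ψ is {1, 3, 5, 6, 8, 9}, which has 6 elements.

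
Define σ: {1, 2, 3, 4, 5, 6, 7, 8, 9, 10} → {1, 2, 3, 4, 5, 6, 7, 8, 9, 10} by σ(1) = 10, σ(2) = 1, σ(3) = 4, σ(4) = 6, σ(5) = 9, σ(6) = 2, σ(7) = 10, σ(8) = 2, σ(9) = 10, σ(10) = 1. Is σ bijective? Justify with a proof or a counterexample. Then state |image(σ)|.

6

σ(1) = 10 = σ(7) with 1 ≠ 7, so σ is not injective, hence not bijective.
The image of σ is {1, 2, 4, 6, 9, 10}, which has 6 elements.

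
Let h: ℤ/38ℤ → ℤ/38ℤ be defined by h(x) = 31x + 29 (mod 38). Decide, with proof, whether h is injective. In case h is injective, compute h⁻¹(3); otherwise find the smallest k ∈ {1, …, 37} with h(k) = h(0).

20

Recall that injectivity means: for all x_1, x_2 in the domain, h(x_1) = h(x_2) implies x_1 = x_2.
Suppose h(x_1) = h(x_2) in ℤ/38ℤ. Then 31x_1 + 29 ≡ 31x_2 + 29 (mod 38), thus 31(x_1 − x_2) ≡ 0 (mod 38).
Since gcd(31, 38) = 1, 31 is invertible modulo 38, therefore x_1 − x_2 ≡ 0 (mod 38), i.e. x_1 = x_2.
Therefore h is injective.
We now compute 31⁻¹ mod 38 explicitly. Euclid's algorithm: 38 = 1·31 + 7, 31 = 4·7 + 3, 7 = 2·3 + 1; back-substituting gives 1 = 27·31 − 22·38, so 31⁻¹ ≡ 27 (mod 38).
Since h is injective, we compute h⁻¹(3): solve 31x + 29 ≡ 3 (mod 38), i.e. 31x ≡ 12 (mod 38).
Multiplying by 31⁻¹ = 27 gives x ≡ 27·12 = 324 = 8·38 + 20 ≡ 20 (mod 38).
Check: h(20) = 31·20 + 29 = 649 = 17·38 + 3 ≡ 3 (mod 38).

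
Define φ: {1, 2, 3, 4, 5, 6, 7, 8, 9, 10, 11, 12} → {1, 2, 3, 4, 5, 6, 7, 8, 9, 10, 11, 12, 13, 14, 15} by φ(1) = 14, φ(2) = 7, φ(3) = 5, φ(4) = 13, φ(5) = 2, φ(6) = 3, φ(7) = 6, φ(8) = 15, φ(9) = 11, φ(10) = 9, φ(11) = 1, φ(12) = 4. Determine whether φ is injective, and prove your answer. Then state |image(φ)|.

The values φ(1), …, φ(12) are 14, 7, 5, 13, 2, 3, 6, 15, 11, 9, 1, 4 — all distinct.
So φ(u) = φ(v) only when u = v, and φ is injective.
The image of φ is {1, 2, 3, 4, 5, 6, 7, 9, 11, 13, 14, 15}, which has 12 elements.

12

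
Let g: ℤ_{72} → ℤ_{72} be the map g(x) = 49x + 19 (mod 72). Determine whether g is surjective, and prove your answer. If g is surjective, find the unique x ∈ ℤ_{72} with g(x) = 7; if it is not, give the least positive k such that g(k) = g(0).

Since gcd(49, 72) = 1, 49 is invertible modulo 72. Euclid's algorithm: 72 = 1·49 + 23, 49 = 2·23 + 3, 23 = 7·3 + 2, 3 = 1·2 + 1; back-substituting gives 1 = 25·49 − 17·72, so 49⁻¹ ≡ 25 (mod 72).
For any y ∈ ℤ_{72}, x = 25(y − 19) mod 72 satisfies g(x) = 49·25(y − 19) + 19 ≡ y (since 49·25 ≡ 1 mod 72). So every y has a preimage.
Hence g is surjective.
Since g is surjective, we find g⁻¹(7): we need 49x ≡ 7 − 19 ≡ 60 (mod 72). Using 49⁻¹ = 25: x ≡ 25·60 = 1500 = 20·72 + 60, so x = 60.
Check: g(60) = 49·60 + 19 = 2959 = 41·72 + 7 ≡ 7 (mod 72).

60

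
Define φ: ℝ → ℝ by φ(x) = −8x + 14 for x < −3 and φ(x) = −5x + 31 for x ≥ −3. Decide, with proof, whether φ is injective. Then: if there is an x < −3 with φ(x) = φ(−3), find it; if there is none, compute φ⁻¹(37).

Both pieces are strictly decreasing (slopes −8 and −5), so each is injective on its own interval.
The left piece maps (−∞, −3) onto (38, ∞); the right piece maps [−3, ∞) onto (−∞, 46].
These images overlap. In particular φ(−3) = 46 (right piece), and solving −8x + 14 = 46 on the left piece gives x = −4 < −3.
So φ(−4) = φ(−3) with −4 ≠ −3, and φ is not injective. This x = −4 is the requested value below −3.

-4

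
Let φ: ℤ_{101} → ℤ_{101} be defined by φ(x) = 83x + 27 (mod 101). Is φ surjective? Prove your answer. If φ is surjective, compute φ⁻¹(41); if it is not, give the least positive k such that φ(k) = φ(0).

Since gcd(83, 101) = 1, 83 is invertible modulo 101. Euclid's algorithm: 101 = 1·83 + 18, 83 = 4·18 + 11, 18 = 1·11 + 7, 11 = 1·7 + 4, 7 = 1·4 + 3, 4 = 1·3 + 1; back-substituting gives 1 = 28·83 − 23·101, so 83⁻¹ ≡ 28 (mod 101).
Then y ↦ 28(y − 27) is a two-sided inverse to φ, so every y ∈ ℤ_{101} has a preimage.
Therefore φ is surjective.
Since φ is surjective, we find φ⁻¹(41): we need 83x ≡ 41 − 27 ≡ 14 (mod 101). Using 83⁻¹ = 28: x ≡ 28·14 = 392 = 3·101 + 89, so x = 89.
Check: φ(89) = 83·89 + 27 = 7414 = 73·101 + 41 ≡ 41 (mod 101).

89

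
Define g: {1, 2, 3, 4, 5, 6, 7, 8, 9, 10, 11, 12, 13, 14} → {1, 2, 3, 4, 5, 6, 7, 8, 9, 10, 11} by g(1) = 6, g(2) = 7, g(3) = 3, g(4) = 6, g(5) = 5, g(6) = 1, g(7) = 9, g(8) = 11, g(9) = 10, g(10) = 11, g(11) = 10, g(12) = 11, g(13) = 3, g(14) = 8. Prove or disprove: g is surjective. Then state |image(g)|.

No element maps to 2, so g is not surjective.
The image of g is {1, 3, 5, 6, 7, 8, 9, 10, 11}, which has 9 elements.

9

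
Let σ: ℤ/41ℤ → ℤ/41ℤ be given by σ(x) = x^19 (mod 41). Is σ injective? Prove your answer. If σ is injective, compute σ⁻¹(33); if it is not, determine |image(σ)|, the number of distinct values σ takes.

5

Since 41 is prime, the nonzero elements of ℤ/41ℤ form a cyclic group of order 40.
As gcd(19, 40) = 1, raising to the 19th power is a bijection on this group: if s^19 ≡ t^19 then (st^{−1})^19 = 1, and the only element of order dividing gcd(19, 40) = 1 is 1, so s = t.
With σ(0) = 0 this makes σ injective on all of ℤ/41ℤ, hence bijective (finite equal-size domain and codomain). In particular σ is injective.
Since σ is injective, we find the preimage of 33. The inverse of x ↦ x^19 on (ℤ/41ℤ)^× is x ↦ x^19, because 19·19 = 361 = 9·40 + 1 ≡ 1 (mod 40) and x^{40} = 1 for x ≠ 0 (Fermat). So σ⁻¹(33) = 33^19 mod 41.
Repeated squaring mod 41: 33^1 ≡ 33, 33^2 ≡ 33² = 1089 ≡ 23, 33^4 ≡ 23² = 529 ≡ 37, 33^8 ≡ 37² = 1369 ≡ 16, 33^16 ≡ 16² = 256 ≡ 10. Since 19 = 16 + 2 + 1, 33^19 ≡ 10·23·33: 10·23 = 230 ≡ 25, then 25·33 = 825 ≡ 5. So 33^19 ≡ 5 (mod 41).
Hence σ⁻¹(33) = 5.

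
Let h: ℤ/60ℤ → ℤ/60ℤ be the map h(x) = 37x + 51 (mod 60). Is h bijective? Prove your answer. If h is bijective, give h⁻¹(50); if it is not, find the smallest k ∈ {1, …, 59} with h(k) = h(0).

47

Suppose h(u) = h(v) in ℤ/60ℤ. Then 37u + 51 ≡ 37v + 51 (mod 60), hence 37(u − v) ≡ 0 (mod 60).
Since gcd(37, 60) = 1, 37 is invertible modulo 60, therefore u − v ≡ 0 (mod 60), i.e. u = v.
We now compute 37⁻¹ mod 60 explicitly. Euclid's algorithm: 60 = 1·37 + 23, 37 = 1·23 + 14, 23 = 1·14 + 9, 14 = 1·9 + 5, 9 = 1·5 + 4, 5 = 1·4 + 1; back-substituting gives 1 = 13·37 − 8·60, so 37⁻¹ ≡ 13 (mod 60).
For any y ∈ ℤ/60ℤ, x = 13(y − 51) mod 60 satisfies h(x) = 37·13(y − 51) + 51 ≡ y (since 37·13 ≡ 1 mod 60). So every y has a preimage.
Hence h is bijective.
Since h is bijective, we compute h⁻¹(50): solve 37x + 51 ≡ 50 (mod 60), i.e. 37x ≡ 59 (mod 60).
Multiplying by 37⁻¹ = 13 gives x ≡ 13·59 = 767 = 12·60 + 47 ≡ 47 (mod 60).
Check: h(47) = 37·47 + 51 = 1790 = 29·60 + 50 ≡ 50 (mod 60).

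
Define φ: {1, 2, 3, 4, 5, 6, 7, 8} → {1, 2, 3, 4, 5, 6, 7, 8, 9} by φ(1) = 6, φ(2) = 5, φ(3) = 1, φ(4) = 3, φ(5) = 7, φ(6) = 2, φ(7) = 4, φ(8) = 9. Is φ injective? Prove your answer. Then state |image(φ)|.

8

The values φ(1), …, φ(8) are 6, 5, 1, 3, 7, 2, 4, 9 — all distinct.
So φ(s) = φ(t) only when s = t, and φ is injective.
The image of φ is {1, 2, 3, 4, 5, 6, 7, 9}, which has 8 elements.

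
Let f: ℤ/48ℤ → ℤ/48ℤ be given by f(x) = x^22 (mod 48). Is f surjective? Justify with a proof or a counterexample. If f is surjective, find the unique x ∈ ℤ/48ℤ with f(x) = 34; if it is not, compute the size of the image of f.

f(2): Repeated squaring mod 48: 2^1 ≡ 2, 2^2 ≡ 2² = 4, 2^4 ≡ 4² = 16, 2^8 ≡ 16² = 256 ≡ 16, 2^16 ≡ 16² = 256 ≡ 16. Since 22 = 16 + 4 + 2, 2^22 ≡ 16·16·4: 16·16 = 256 ≡ 16, then 16·4 = 64 ≡ 16. So 2^22 ≡ 16 (mod 48).
f(4): Repeated squaring mod 48: 4^1 ≡ 4, 4^2 ≡ 4² = 16, 4^4 ≡ 16² = 256 ≡ 16, 4^8 ≡ 16² = 256 ≡ 16, 4^16 ≡ 16² = 256 ≡ 16. Since 22 = 16 + 4 + 2, 4^22 ≡ 16·16·16: 16·16 = 256 ≡ 16, then 16·16 = 256 ≡ 16. So 4^22 ≡ 16 (mod 48).
So f(2) = f(4) = 16 while 2 ≠ 4, hence f is not injective.
A non-injective map from the 48-element set ℤ/48ℤ to itself takes at most 47 distinct values, so it cannot be surjective. So f is not surjective.
Since f is not surjective, we determine |image(f)|. Computing x^22 mod 48 for each x (by repeated squaring, reducing mod 48 at every step), the values f(0), f(1), …, f(47) are: 0, 1, 16, 9, 16, 25, 0, 1, 16, 33, 16, 25, 0, 25, 16, 33, 16, 1, 0, 25, 16, 9, 16, 1, 0, 1, 16, 9, 16, 25, 0, 1, 16, 33, 16, 25, 0, 25, 16, 33, 16, 1, 0, 25, 16, 9, 16, 1.
The distinct values are {0, 1, 9, 16, 25, 33}; there are 6 of them.

6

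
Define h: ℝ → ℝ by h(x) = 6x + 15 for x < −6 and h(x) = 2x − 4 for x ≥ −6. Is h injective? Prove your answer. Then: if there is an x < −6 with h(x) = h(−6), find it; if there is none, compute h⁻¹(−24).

Both pieces are strictly increasing (slopes 6 and 2), so each is injective on its own interval.
The left piece maps (−∞, −6) onto (−∞, −21); the right piece maps [−6, ∞) onto [−16, ∞).
These images are disjoint, so no value is attained by both pieces. Thus h is injective.
Because the two images are disjoint, no x < −6 has h(x) = h(−6), so we compute h⁻¹(−24): −24 lies in (−∞, −21), so solve 6x + 15 = −24: x = (−24 − 15)/6 = −13/2.

-13/2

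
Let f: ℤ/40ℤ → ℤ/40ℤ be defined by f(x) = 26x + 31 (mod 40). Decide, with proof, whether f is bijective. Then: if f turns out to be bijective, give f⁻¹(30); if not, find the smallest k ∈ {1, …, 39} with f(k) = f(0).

20

We have gcd(26, 40) = 2 > 1. Taking s = 0 and t = 20: f(0) = 31 and f(20) = 26·20 + 31 = 551 ≡ 31 (mod 40).
So f(0) = f(20) while 0 ≠ 20, so f is not injective, hence not bijective.
Since f is not bijective, we find the least positive k with f(k) = f(0): this means 26k ≡ 0 (mod 40), i.e. 40 ∣ 26k. Since gcd(26, 40) = 2, dividing through by 2 this holds exactly when 20 ∣ 13k, and as gcd(13, 20) = 1, exactly when 20 ∣ k.
The smallest positive such k is 20.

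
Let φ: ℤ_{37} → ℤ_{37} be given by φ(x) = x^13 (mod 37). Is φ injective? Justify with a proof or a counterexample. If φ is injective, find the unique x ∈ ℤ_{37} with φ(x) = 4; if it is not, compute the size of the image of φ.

Since 37 is prime, the nonzero elements of ℤ_{37} form a cyclic group of order 36.
As gcd(13, 36) = 1, raising to the 13th power is a bijection on this group: if s^13 ≡ t^13 then (st^{−1})^13 = 1, and the only element of order dividing gcd(13, 36) = 1 is 1, so s = t.
With φ(0) = 0 this makes φ injective on all of ℤ_{37}, hence bijective (finite equal-size domain and codomain). In particular φ is injective.
Since φ is injective, we find the preimage of 4. The inverse of x ↦ x^13 on (ℤ_{37})^× is x ↦ x^25, because 13·25 = 325 = 9·36 + 1 ≡ 1 (mod 36) and x^{36} = 1 for x ≠ 0 (Fermat). So φ⁻¹(4) = 4^25 mod 37.
Repeated squaring mod 37: 4^1 ≡ 4, 4^2 ≡ 4² = 16, 4^4 ≡ 16² = 256 ≡ 34, 4^8 ≡ 34² = 1156 ≡ 9, 4^16 ≡ 9² = 81 ≡ 7. Since 25 = 16 + 8 + 1, 4^25 ≡ 7·9·4: 7·9 = 63 ≡ 26, then 26·4 = 104 ≡ 30. So 4^25 ≡ 30 (mod 37).
Hence φ⁻¹(4) = 30.

30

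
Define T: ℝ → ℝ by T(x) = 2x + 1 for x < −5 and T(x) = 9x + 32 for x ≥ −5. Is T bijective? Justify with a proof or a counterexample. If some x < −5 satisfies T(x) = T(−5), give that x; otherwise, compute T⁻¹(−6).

Both pieces are strictly increasing (slopes 2 and 9), so each is injective on its own interval.
The left piece maps (−∞, −5) onto (−∞, −9); the right piece maps [−5, ∞) onto [−13, ∞).
These images overlap. In particular T(−5) = −13 (right piece), and solving 2x + 1 = −13 on the left piece gives x = −7 < −5.
So T(−7) = T(−5) with −7 ≠ −5, and T is not injective, hence not bijective. This x = −7 is the requested value below −5.

-7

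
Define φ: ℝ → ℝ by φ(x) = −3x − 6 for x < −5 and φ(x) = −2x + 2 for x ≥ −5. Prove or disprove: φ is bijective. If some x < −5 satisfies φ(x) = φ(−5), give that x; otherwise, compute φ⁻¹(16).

-6

Both pieces are strictly decreasing (slopes −3 and −2), so each is injective on its own interval.
The left piece maps (−∞, −5) onto (9, ∞); the right piece maps [−5, ∞) onto (−∞, 12].
These images overlap. In particular φ(−5) = 12 (right piece), and solving −3x − 6 = 12 on the left piece gives x = −6 < −5.
So φ(−6) = φ(−5) with −6 ≠ −5, and φ is not injective, hence not bijective. This x = −6 is the requested value below −5.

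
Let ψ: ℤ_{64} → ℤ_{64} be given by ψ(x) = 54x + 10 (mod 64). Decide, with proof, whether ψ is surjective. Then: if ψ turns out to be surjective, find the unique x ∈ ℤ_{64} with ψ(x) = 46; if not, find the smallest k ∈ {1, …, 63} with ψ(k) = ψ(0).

32

By definition, ψ is surjective if every y in the codomain equals ψ(x) for some x in the domain.
Since gcd(54, 64) = 2, we have 54x ≡ 0 (mod 2) for all x, so ψ(x) ≡ 0 (mod 2).
But 1 ≢ 0 (mod 2), so 1 ∈ ℤ_{64} has no preimage. Thus ψ is not surjective.
Since ψ is not surjective, we find the least positive k with ψ(k) = ψ(0): this means 54k ≡ 0 (mod 64), i.e. 64 ∣ 54k. Since gcd(54, 64) = 2, dividing through by 2 this holds exactly when 32 ∣ 27k, and as gcd(27, 32) = 1, exactly when 32 ∣ k.
The smallest positive such k is 32.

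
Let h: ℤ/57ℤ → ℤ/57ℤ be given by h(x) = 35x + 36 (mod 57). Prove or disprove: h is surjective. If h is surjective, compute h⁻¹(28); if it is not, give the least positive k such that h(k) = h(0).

Recall: h is surjective if every y in the codomain equals h(x) for some x in the domain.
Since gcd(35, 57) = 1, 35 is invertible modulo 57. Euclid's algorithm: 57 = 1·35 + 22, 35 = 1·22 + 13, 22 = 1·13 + 9, 13 = 1·9 + 4, 9 = 2·4 + 1; back-substituting gives 1 = 44·35 − 27·57, so 35⁻¹ ≡ 44 (mod 57).
Then y ↦ 44(y − 36) is a two-sided inverse to h, so every y ∈ ℤ/57ℤ has a preimage.
So h is surjective.
Since h is surjective, we find h⁻¹(28): we need 35x ≡ 28 − 36 ≡ 49 (mod 57). Using 35⁻¹ = 44: x ≡ 44·49 = 2156 = 37·57 + 47, so x = 47.
Check: h(47) = 35·47 + 36 = 1681 = 29·57 + 28 ≡ 28 (mod 57).

47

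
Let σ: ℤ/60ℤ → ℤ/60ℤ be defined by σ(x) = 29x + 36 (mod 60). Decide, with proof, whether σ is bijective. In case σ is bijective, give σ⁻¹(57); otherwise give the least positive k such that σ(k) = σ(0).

9

If σ(x_1) = σ(x_2), then 29x_1 ≡ 29x_2 (mod 60). Because gcd(29, 60) = 1, we may cancel 29 to get x_1 ≡ x_2 (mod 60).
We now compute 29⁻¹ mod 60 explicitly. Euclid's algorithm: 60 = 2·29 + 2, 29 = 14·2 + 1; back-substituting gives 1 = 29·29 − 14·60, so 29⁻¹ ≡ 29 (mod 60).
For any y ∈ ℤ/60ℤ, x = 29(y − 36) mod 60 satisfies σ(x) = 29·29(y − 36) + 36 ≡ y (since 29·29 ≡ 1 mod 60). So every y has a preimage.
Thus σ is bijective.
Since σ is bijective, we compute σ⁻¹(57): solve 29x + 36 ≡ 57 (mod 60), i.e. 29x ≡ 21 (mod 60).
Multiplying by 29⁻¹ = 29 gives x ≡ 29·21 = 609 = 10·60 + 9 ≡ 9 (mod 60).
Check: σ(9) = 29·9 + 36 = 297 = 4·60 + 57 ≡ 57 (mod 60).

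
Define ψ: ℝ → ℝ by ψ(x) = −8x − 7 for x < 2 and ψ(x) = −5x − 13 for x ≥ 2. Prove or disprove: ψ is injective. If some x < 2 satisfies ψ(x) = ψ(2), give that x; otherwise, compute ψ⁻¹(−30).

17/5

Both pieces are strictly decreasing (slopes −8 and −5), so each is injective on its own interval.
The left piece maps (−∞, 2) onto (−23, ∞); the right piece maps [2, ∞) onto (−∞, −23].
These images are disjoint, so no value is attained by both pieces. Hence ψ is injective.
Because the two images are disjoint, no x < 2 has ψ(x) = ψ(2), so we compute ψ⁻¹(−30): −30 lies in (−∞, −23], so solve −5x − 13 = −30: x = (−30 + 13)/(−5) = 17/5.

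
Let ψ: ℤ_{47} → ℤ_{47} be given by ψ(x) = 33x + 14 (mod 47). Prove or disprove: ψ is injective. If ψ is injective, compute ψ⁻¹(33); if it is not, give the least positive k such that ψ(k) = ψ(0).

2

If ψ(s) = ψ(t), then 33s ≡ 33t (mod 47). Because gcd(33, 47) = 1, we may cancel 33 to get s ≡ t (mod 47).
Thus ψ is injective.
We now compute 33⁻¹ mod 47 explicitly. Euclid's algorithm: 47 = 1·33 + 14, 33 = 2·14 + 5, 14 = 2·5 + 4, 5 = 1·4 + 1; back-substituting gives 1 = 10·33 − 7·47, so 33⁻¹ ≡ 10 (mod 47).
Since ψ is injective, we compute ψ⁻¹(33): solve 33x + 14 ≡ 33 (mod 47), i.e. 33x ≡ 19 (mod 47).
Multiplying by 33⁻¹ = 10 gives x ≡ 10·19 = 190 = 4·47 + 2 ≡ 2 (mod 47).
Check: ψ(2) = 33·2 + 14 = 80 = 1·47 + 33 ≡ 33 (mod 47).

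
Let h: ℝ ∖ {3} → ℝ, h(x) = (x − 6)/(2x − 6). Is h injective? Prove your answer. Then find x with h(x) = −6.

42/13

Suppose h(u) = h(v). Cross-multiplying: (u − 6)(2v − 6) = (v − 6)(2u − 6).
Expanding both sides and cancelling the symmetric terms leaves 6·(u − v) = 0. Since 6 ≠ 0, u = v. Thus h is injective.
Solving h(x) = −6: cross-multiplying gives x − 6 = −6(2x − 6), which rearranges to 13x = 42, so x = 42/13.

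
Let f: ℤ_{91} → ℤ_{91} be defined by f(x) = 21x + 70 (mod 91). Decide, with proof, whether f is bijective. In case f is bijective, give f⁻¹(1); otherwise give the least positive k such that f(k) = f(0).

We have gcd(21, 91) = 7 > 1. Taking s = 0 and t = 13: f(0) = 70 and f(13) = 21·13 + 70 = 343 ≡ 70 (mod 91).
So f(0) = f(13) while 0 ≠ 13, thus f is not injective, hence not bijective.
Since f is not bijective, we find the least positive k with f(k) = f(0): this means 21k ≡ 0 (mod 91), i.e. 91 ∣ 21k. Since gcd(21, 91) = 7, dividing through by 7 this holds exactly when 13 ∣ 3k, and as gcd(3, 13) = 1, exactly when 13 ∣ k.
The smallest positive such k is 13.

13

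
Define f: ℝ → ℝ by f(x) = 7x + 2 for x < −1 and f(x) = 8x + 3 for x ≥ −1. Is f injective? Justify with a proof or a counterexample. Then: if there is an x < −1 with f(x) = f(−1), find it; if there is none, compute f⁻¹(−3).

-3/4

Both pieces are strictly increasing (slopes 7 and 8), so each is injective on its own interval.
The left piece maps (−∞, −1) onto (−∞, −5); the right piece maps [−1, ∞) onto [−5, ∞).
These images are disjoint, so no value is attained by both pieces. Hence f is injective.
Because the two images are disjoint, no x < −1 has f(x) = f(−1), so we compute f⁻¹(−3): −3 lies in [−5, ∞), so solve 8x + 3 = −3: x = (−3 − 3)/8 = −3/4.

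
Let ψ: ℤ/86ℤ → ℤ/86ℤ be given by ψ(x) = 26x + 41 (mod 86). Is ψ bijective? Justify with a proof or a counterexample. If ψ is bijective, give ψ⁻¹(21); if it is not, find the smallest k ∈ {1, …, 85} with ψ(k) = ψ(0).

43

We have gcd(26, 86) = 2 > 1. Taking a = 0 and b = 43: ψ(0) = 41 and ψ(43) = 26·43 + 41 = 1159 ≡ 41 (mod 86).
So ψ(0) = ψ(43) while 0 ≠ 43, hence ψ is not injective, hence not bijective.
Since ψ is not bijective, we find the least positive k with ψ(k) = ψ(0): this means 26k ≡ 0 (mod 86), i.e. 86 ∣ 26k. Since gcd(26, 86) = 2, dividing through by 2 this holds exactly when 43 ∣ 13k, and as gcd(13, 43) = 1, exactly when 43 ∣ k.
The smallest positive such k is 43.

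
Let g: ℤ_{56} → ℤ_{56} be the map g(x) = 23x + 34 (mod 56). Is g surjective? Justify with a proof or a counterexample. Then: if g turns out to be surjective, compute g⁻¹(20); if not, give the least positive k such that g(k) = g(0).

Since gcd(23, 56) = 1, 23 is invertible modulo 56. Euclid's algorithm: 56 = 2·23 + 10, 23 = 2·10 + 3, 10 = 3·3 + 1; back-substituting gives 1 = 39·23 − 16·56, so 23⁻¹ ≡ 39 (mod 56).
Then y ↦ 39(y − 34) is a two-sided inverse to g, so every y ∈ ℤ_{56} has a preimage.
Hence g is surjective.
Since g is surjective, we find g⁻¹(20): we need 23x ≡ 20 − 34 ≡ 42 (mod 56). Using 23⁻¹ = 39: x ≡ 39·42 = 1638 = 29·56 + 14, so x = 14.
Check: g(14) = 23·14 + 34 = 356 = 6·56 + 20 ≡ 20 (mod 56).

14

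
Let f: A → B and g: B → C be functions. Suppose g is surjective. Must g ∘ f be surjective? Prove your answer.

No. Take A = {1}, B = C = {1, 2, 3}, f(1) = 1, and g = identity (surjective).
Then (g ∘ f)(1) = 1, and 3 ∈ C has no preimage under g ∘ f, so g ∘ f is not surjective.

not surjective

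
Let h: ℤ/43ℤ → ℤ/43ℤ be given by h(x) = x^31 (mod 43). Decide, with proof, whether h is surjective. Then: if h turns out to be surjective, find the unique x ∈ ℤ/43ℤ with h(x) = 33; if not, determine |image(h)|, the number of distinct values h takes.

3

Since 43 is prime, the nonzero elements of ℤ/43ℤ form a cyclic group of order 42.
As gcd(31, 42) = 1, raising to the 31st power is a bijection on this group: if x_1^31 ≡ x_2^31 then (x_1x_2^{−1})^31 = 1, and the only element of order dividing gcd(31, 42) = 1 is 1, so x_1 = x_2.
With h(0) = 0 this makes h injective on all of ℤ/43ℤ, hence bijective (finite equal-size domain and codomain). In particular h is surjective.
Since h is surjective, we find the preimage of 33. The inverse of x ↦ x^31 on (ℤ/43ℤ)^× is x ↦ x^19, because 31·19 = 589 = 14·42 + 1 ≡ 1 (mod 42) and x^{42} = 1 for x ≠ 0 (Fermat). So h⁻¹(33) = 33^19 mod 43.
Repeated squaring mod 43: 33^1 ≡ 33, 33^2 ≡ 33² = 1089 ≡ 14, 33^4 ≡ 14² = 196 ≡ 24, 33^8 ≡ 24² = 576 ≡ 17, 33^16 ≡ 17² = 289 ≡ 31. Since 19 = 16 + 2 + 1, 33^19 ≡ 31·14·33: 31·14 = 434 ≡ 4, then 4·33 = 132 ≡ 3. So 33^19 ≡ 3 (mod 43).
Hence h⁻¹(33) = 3.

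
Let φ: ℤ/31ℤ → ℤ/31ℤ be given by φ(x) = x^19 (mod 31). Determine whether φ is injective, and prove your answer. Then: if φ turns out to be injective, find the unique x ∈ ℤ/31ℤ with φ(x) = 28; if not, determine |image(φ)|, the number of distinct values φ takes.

Since 31 is prime, the nonzero elements of ℤ/31ℤ form a cyclic group of order 30.
As gcd(19, 30) = 1, raising to the 19th power is a bijection on this group: if u^19 ≡ v^19 then (uv^{−1})^19 = 1, and the only element of order dividing gcd(19, 30) = 1 is 1, so u = v.
With φ(0) = 0 this makes φ injective on all of ℤ/31ℤ, hence bijective (finite equal-size domain and codomain). In particular φ is injective.
Since φ is injective, we find the preimage of 28. The inverse of x ↦ x^19 on (ℤ/31ℤ)^× is x ↦ x^19, because 19·19 = 361 = 12·30 + 1 ≡ 1 (mod 30) and x^{30} = 1 for x ≠ 0 (Fermat). So φ⁻¹(28) = 28^19 mod 31.
Repeated squaring mod 31: 28^1 ≡ 28, 28^2 ≡ 28² = 784 ≡ 9, 28^4 ≡ 9² = 81 ≡ 19, 28^8 ≡ 19² = 361 ≡ 20, 28^16 ≡ 20² = 400 ≡ 28. Since 19 = 16 + 2 + 1, 28^19 ≡ 28·9·28: 28·9 = 252 ≡ 4, then 4·28 = 112 ≡ 19. So 28^19 ≡ 19 (mod 31).
Hence φ⁻¹(28) = 19.

19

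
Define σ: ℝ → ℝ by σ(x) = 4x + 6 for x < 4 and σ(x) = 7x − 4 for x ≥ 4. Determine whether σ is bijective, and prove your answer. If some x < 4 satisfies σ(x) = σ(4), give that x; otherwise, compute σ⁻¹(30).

Both pieces are strictly increasing (slopes 4 and 7), so each is injective on its own interval.
The left piece maps (−∞, 4) onto (−∞, 22); the right piece maps [4, ∞) onto [24, ∞).
The images leave a gap (22 has no preimage), so σ is not surjective, hence not bijective.
Because the two images are disjoint, no x < 4 has σ(x) = σ(4), so we compute σ⁻¹(30): 30 lies in [24, ∞), so solve 7x − 4 = 30: x = (30 + 4)/7 = 34/7.

34/7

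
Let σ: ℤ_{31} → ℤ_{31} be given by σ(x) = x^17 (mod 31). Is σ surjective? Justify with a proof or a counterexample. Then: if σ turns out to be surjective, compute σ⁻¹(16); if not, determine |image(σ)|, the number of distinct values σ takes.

4

Since 31 is prime, the nonzero elements of ℤ_{31} form a cyclic group of order 30.
As gcd(17, 30) = 1, raising to the 17th power is a bijection on this group: if x_1^17 ≡ x_2^17 then (x_1x_2^{−1})^17 = 1, and the only element of order dividing gcd(17, 30) = 1 is 1, so x_1 = x_2.
With σ(0) = 0 this makes σ injective on all of ℤ_{31}, hence bijective (finite equal-size domain and codomain). In particular σ is surjective.
Since σ is surjective, we find the preimage of 16. The inverse of x ↦ x^17 on (ℤ_{31})^× is x ↦ x^23, because 17·23 = 391 = 13·30 + 1 ≡ 1 (mod 30) and x^{30} = 1 for x ≠ 0 (Fermat). So σ⁻¹(16) = 16^23 mod 31.
Repeated squaring mod 31: 16^1 ≡ 16, 16^2 ≡ 16² = 256 ≡ 8, 16^4 ≡ 8² = 64 ≡ 2, 16^8 ≡ 2² = 4, 16^16 ≡ 4² = 16. Since 23 = 16 + 4 + 2 + 1, 16^23 ≡ 16·2·8·16: 16·2 = 32 ≡ 1, then 1·8 = 8, then 8·16 = 128 ≡ 4. So 16^23 ≡ 4 (mod 31).
Hence σ⁻¹(16) = 4.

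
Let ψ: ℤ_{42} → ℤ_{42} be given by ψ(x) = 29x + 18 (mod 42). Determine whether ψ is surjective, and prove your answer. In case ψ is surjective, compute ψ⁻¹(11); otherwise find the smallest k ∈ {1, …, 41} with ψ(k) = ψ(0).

7

By definition, ψ is surjective if every y in the codomain equals ψ(x) for some x in the domain.
Since gcd(29, 42) = 1, 29 is invertible modulo 42. Euclid's algorithm: 42 = 1·29 + 13, 29 = 2·13 + 3, 13 = 4·3 + 1; back-substituting gives 1 = 29·29 − 20·42, so 29⁻¹ ≡ 29 (mod 42).
For any y ∈ ℤ_{42}, x = 29(y − 18) mod 42 satisfies ψ(x) = 29·29(y − 18) + 18 ≡ y (since 29·29 ≡ 1 mod 42). So every y has a preimage.
Therefore ψ is surjective.
Since ψ is surjective, we compute ψ⁻¹(11): solve 29x + 18 ≡ 11 (mod 42), i.e. 29x ≡ 35 (mod 42).
Multiplying by 29⁻¹ = 29 gives x ≡ 29·35 = 1015 = 24·42 + 7 ≡ 7 (mod 42).
Check: ψ(7) = 29·7 + 18 = 221 = 5·42 + 11 ≡ 11 (mod 42).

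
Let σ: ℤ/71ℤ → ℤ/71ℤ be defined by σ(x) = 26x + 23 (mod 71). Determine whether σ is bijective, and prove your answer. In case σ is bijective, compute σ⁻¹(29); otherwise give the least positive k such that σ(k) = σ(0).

33

If σ(u) = σ(v), then 26u ≡ 26v (mod 71). Because gcd(26, 71) = 1, we may cancel 26 to get u ≡ v (mod 71).
We now compute 26⁻¹ mod 71 explicitly. Euclid's algorithm: 71 = 2·26 + 19, 26 = 1·19 + 7, 19 = 2·7 + 5, 7 = 1·5 + 2, 5 = 2·2 + 1; back-substituting gives 1 = 41·26 − 15·71, so 26⁻¹ ≡ 41 (mod 71).
For any y ∈ ℤ/71ℤ, x = 41(y − 23) mod 71 satisfies σ(x) = 26·41(y − 23) + 23 ≡ y (since 26·41 ≡ 1 mod 71). So every y has a preimage.
Therefore σ is bijective.
Since σ is bijective, we find σ⁻¹(29): we need 26x ≡ 29 − 23 ≡ 6 (mod 71). Using 26⁻¹ = 41: x ≡ 41·6 = 246 = 3·71 + 33, so x = 33.
Check: σ(33) = 26·33 + 23 = 881 = 12·71 + 29 ≡ 29 (mod 71).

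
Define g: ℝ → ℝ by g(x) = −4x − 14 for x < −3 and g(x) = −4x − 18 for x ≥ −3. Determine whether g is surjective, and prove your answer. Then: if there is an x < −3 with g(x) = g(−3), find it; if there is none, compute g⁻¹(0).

Both pieces are strictly decreasing (slopes −4 and −4), so each is injective on its own interval.
The left piece maps (−∞, −3) onto (−2, ∞); the right piece maps [−3, ∞) onto (−∞, −6].
The union (−2, ∞) ∪ (−∞, −6] omits the interval between −2 and −6; in particular −2 has no preimage. So g is not surjective.
Because the two images are disjoint, no x < −3 has g(x) = g(−3), so we compute g⁻¹(0): 0 lies in (−2, ∞), so solve −4x − 14 = 0: x = (0 + 14)/(−4) = −7/2.

-7/2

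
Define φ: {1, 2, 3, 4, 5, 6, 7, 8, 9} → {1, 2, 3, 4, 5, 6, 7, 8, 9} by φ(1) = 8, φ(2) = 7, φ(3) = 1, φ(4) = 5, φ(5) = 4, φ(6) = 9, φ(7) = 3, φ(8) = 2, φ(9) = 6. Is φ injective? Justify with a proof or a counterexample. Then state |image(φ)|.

9

The values φ(1), …, φ(9) are 8, 7, 1, 5, 4, 9, 3, 2, 6 — all distinct.
So φ(a) = φ(b) only when a = b, and φ is injective.
The image of φ is {1, 2, 3, 4, 5, 6, 7, 8, 9}, which has 9 elements.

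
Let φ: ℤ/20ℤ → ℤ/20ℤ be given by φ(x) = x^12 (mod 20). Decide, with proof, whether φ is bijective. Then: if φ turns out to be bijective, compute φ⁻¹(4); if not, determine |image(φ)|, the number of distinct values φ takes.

4

φ(1) = 1^12 = 1.
φ(3): Repeated squaring mod 20: 3^1 ≡ 3, 3^2 ≡ 3² = 9, 3^4 ≡ 9² = 81 ≡ 1, 3^8 ≡ 1² = 1. Since 12 = 8 + 4, 3^12 ≡ 1·1: 1·1 = 1. So 3^12 ≡ 1 (mod 20).
So φ(1) = φ(3) = 1 while 1 ≠ 3, therefore φ is not injective, hence not bijective.
Since φ is not bijective, we determine |image(φ)|. Computing x^12 mod 20 for each x (by repeated squaring, reducing mod 20 at every step), the values φ(0), φ(1), …, φ(19) are: 0, 1, 16, 1, 16, 5, 16, 1, 16, 1, 0, 1, 16, 1, 16, 5, 16, 1, 16, 1.
The distinct values are {0, 1, 5, 16}; there are 4 of them.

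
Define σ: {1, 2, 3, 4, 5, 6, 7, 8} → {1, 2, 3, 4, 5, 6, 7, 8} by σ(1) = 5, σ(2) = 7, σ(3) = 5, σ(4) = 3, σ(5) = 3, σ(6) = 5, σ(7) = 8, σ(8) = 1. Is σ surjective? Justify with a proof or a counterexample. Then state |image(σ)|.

No element maps to 2, so σ is not surjective.
The image of σ is {1, 3, 5, 7, 8}, which has 5 elements.

5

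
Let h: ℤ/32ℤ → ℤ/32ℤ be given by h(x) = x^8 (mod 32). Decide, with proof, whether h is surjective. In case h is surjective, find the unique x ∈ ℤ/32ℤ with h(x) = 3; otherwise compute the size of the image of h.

2

h(0) = 0^8 = 0.
h(2): Repeated squaring mod 32: 2^1 ≡ 2, 2^2 ≡ 2² = 4, 2^4 ≡ 4² = 16, 2^8 ≡ 16² = 256 ≡ 0. So 2^8 ≡ 0 (mod 32).
So h(0) = h(2) = 0 while 0 ≠ 2, so h is not injective.
A non-injective map from the 32-element set ℤ/32ℤ to itself takes at most 31 distinct values, so it cannot be surjective. Therefore h is not surjective.
Since h is not surjective, we determine |image(h)|. Computing x^8 mod 32 for each x (by repeated squaring, reducing mod 32 at every step), the values h(0), h(1), …, h(31) are: 0, 1, 0, 1, 0, 1, 0, 1, 0, 1, 0, 1, 0, 1, 0, 1, 0, 1, 0, 1, 0, 1, 0, 1, 0, 1, 0, 1, 0, 1, 0, 1.
The distinct values are {0, 1}; there are 2 of them.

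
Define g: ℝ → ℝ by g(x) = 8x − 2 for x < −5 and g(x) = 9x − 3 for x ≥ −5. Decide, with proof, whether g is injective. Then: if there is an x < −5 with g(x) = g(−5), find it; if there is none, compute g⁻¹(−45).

-23/4

Both pieces are strictly increasing (slopes 8 and 9), so each is injective on its own interval.
The left piece maps (−∞, −5) onto (−∞, −42); the right piece maps [−5, ∞) onto [−48, ∞).
These images overlap. In particular g(−5) = −48 (right piece), and solving 8x − 2 = −48 on the left piece gives x = −23/4 < −5.
So g(−23/4) = g(−5) with −23/4 ≠ −5, and g is not injective. This x = −23/4 is the requested value below −5.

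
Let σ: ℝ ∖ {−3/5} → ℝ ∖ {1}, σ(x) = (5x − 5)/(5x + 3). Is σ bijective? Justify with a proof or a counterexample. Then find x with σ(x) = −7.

-2/5

Suppose σ(x_1) = σ(x_2). Cross-multiplying: (5x_1 − 5)(5x_2 + 3) = (5x_2 − 5)(5x_1 + 3).
Expanding both sides and cancelling the symmetric terms leaves 40·(x_1 − x_2) = 0. Since 40 ≠ 0, x_1 = x_2. Thus σ is injective.
For any y ≠ 1, solving y(5x + 3) = 5x − 5 for x gives a well-defined x ≠ −3/5. So σ is surjective.
So σ is bijective.
Solving σ(x) = −7: cross-multiplying gives 5x − 5 = −7(5x + 3), which rearranges to 40x = −16, so x = −2/5.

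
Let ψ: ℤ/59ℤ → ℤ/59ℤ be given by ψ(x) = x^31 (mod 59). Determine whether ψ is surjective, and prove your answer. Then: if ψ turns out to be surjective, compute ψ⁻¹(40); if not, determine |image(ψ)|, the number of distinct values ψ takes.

Since 59 is prime, the nonzero elements of ℤ/59ℤ form a cyclic group of order 58.
As gcd(31, 58) = 1, raising to the 31st power is a bijection on this group: if s^31 ≡ t^31 then (st^{−1})^31 = 1, and the only element of order dividing gcd(31, 58) = 1 is 1, so s = t.
With ψ(0) = 0 this makes ψ injective on all of ℤ/59ℤ, hence bijective (finite equal-size domain and codomain). In particular ψ is surjective.
Since ψ is surjective, we find the preimage of 40. The inverse of x ↦ x^31 on (ℤ/59ℤ)^× is x ↦ x^15, because 31·15 = 465 = 8·58 + 1 ≡ 1 (mod 58) and x^{58} = 1 for x ≠ 0 (Fermat). So ψ⁻¹(40) = 40^15 mod 59.
Repeated squaring mod 59: 40^1 ≡ 40, 40^2 ≡ 40² = 1600 ≡ 7, 40^4 ≡ 7² = 49, 40^8 ≡ 49² = 2401 ≡ 41. Since 15 = 8 + 4 + 2 + 1, 40^15 ≡ 41·49·7·40: 41·49 = 2009 ≡ 3, then 3·7 = 21, then 21·40 = 840 ≡ 14. So 40^15 ≡ 14 (mod 59).
Hence ψ⁻¹(40) = 14.

14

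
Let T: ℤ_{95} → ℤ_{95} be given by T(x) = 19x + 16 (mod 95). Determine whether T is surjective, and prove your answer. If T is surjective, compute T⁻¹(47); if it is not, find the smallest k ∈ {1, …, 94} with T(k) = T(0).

5

Recall: T is surjective if every y in the codomain equals T(x) for some x in the domain.
Since gcd(19, 95) = 19, we have 19x ≡ 0 (mod 19) for all x, so T(x) ≡ 16 (mod 19).
But 0 ≢ 16 (mod 19), so 0 ∈ ℤ_{95} has no preimage. So T is not surjective.
Since T is not surjective, we find the least positive k with T(k) = T(0): this means 19k ≡ 0 (mod 95), i.e. 95 ∣ 19k. Since gcd(19, 95) = 19, dividing through by 19 this holds exactly when 5 ∣ k.
The smallest positive such k is 5.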